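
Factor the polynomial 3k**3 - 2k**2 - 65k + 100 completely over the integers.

(3k - 5)(k + 5)(k - 4)

By the rational root theorem, k = 4 is a root, so (k - 4) is a factor; dividing leaves 3k**2 + 10k - 25.
The remaining quadratic factors as (k + 5)(3k - 5).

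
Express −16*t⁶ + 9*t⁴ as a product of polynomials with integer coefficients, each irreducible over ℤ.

Every term has a factor of t⁴; factoring it out leaves −16*t² + 9.
Recognize a difference of squares with the parts 3 and 4*t.

−t⁴*(4*t + 3)*(4*t − 3)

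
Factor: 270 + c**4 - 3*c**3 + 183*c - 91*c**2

(c + 1)*(c + 9)*(c - 10)*(c - 3)

By the rational root theorem, c = -1 is a root, so (c + 1) divides it; the quotient is c**3 - 4*c**2 - 87*c + 270.
Then c = -9 is a root, giving the factor (c + 9) and quotient c**2 - 13*c + 30.
The remaining quadratic factors as (c - 10)(c - 3).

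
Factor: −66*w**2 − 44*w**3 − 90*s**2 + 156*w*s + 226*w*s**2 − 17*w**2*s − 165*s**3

−(11*w − 15*s)*(w − s)*(4*w + 11*s + 6)

Group: 11*w*(−4*w**2 − 7*w*s − 6*w + 11*s**2 + 6*s) − 15*s*(−4*w**2 − 7*w*s − 6*w + 11*s**2 + 6*s); both groups contain (−4*w**2 − 7*w*s − 6*w + 11*s**2 + 6*s), so (11*w − 15*s) is a factor with cofactor −4*w**2 − 7*w*s − 6*w + 11*s**2 + 6*s.
The cofactor groups again: −4*w**2 − 7*w*s − 6*w + 11*s**2 + 6*s = −4*w*(w − s) + (−11*s − 6)*(w − s); both groups contain (w − s), giving −(4*w + 11*s + 6)*(w − s).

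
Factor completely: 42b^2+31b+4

Need a pair with product 42·4 = 168 and sum 31: that's 24 and 7.
Split the middle term: 42b^2+24b + 7b+4 = 6b(7b+4) + (7b+4).

(6b+1)(7b+4)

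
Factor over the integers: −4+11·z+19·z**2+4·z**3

(4·z−1)·(z+1)·(z+4)

By the rational root theorem, z = −4 is a root, so (z+4) is a factor; dividing leaves 4·z**2+3·z−1.
The remaining quadratic factors as (z+1)(4·z−1).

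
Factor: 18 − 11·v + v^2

(v − 2)·(v − 9)

Two integers with product 18 and sum −11 are −2 and −9.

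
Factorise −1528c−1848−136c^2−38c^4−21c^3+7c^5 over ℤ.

Among the possible rational roots, c = 7 is a root, giving the factor (c−7) and quotient 7c^4+11c^3+56c^2+256c+264.
Then c = −11/7 is a root, so (7c+11) is a factor; dividing leaves c^3+8c+24.
Then c = −2 is a root, giving the factor (c+2) and quotient c^2−2c+12.
The quadratic c^2−2c+12 has discriminant −44 < 0 and is irreducible over ℤ.

(7c+11)(c+2)(c−7)(c^2−2c+12)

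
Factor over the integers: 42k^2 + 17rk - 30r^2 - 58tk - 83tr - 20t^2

Group: -4t(5t + 2r - 3k) + (-15r - 14k)(5t + 2r - 3k); both groups contain (5t + 2r - 3k).

-(5t + 2r - 3k)(4t + 15r + 14k)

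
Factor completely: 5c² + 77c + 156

(5c + 12)(c + 13)

Need a pair with product 5·156 = 780 and sum 77: that's 12 and 65.
Split the middle term: 5c² + 12c + 65c + 156 = c(5c + 12) + 13(5c + 12).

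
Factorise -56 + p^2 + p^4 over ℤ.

Substitute u = p^2 to get a quadratic in u, then factor.
p^2 - 7 is irreducible over ℤ (7 is not a perfect square).
p^2 + 8 is irreducible over ℤ (always positive, so no real roots).

(p^2 + 8)*(p^2 - 7)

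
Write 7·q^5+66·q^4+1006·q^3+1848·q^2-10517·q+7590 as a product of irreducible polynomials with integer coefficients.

Testing divisors of the constant over divisors of the leading coefficient, q = 11/7 is a root, giving the factor (7·q-11) and quotient q^4+11·q^3+161·q^2+517·q-690.
Then q = -5 is a root, giving the factor (q+5) and quotient q^3+6·q^2+131·q-138.
Next, q = 1 is a root, so (q-1) is a factor; dividing leaves q^2+7·q+138.
The quadratic q^2+7·q+138 has discriminant -503 < 0 and is irreducible over ℤ.

(7·q-11)·(q+5)·(q-1)·(q^2+7·q+138)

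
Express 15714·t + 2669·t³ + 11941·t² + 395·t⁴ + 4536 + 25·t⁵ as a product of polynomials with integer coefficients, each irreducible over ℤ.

(5·t + 2)·(5·t + 7)·(t + 9)·(t² + 5·t + 36)

Trying the rational-root candidates, t = -7/5 is a root, so (5·t + 7) is a factor; dividing leaves 5·t⁴ + 72·t³ + 433·t² + 1782·t + 648.
Then t = -2/5 is a root, giving the factor (5·t + 2) and quotient t³ + 14·t² + 81·t + 324.
Then t = -9 is a root, so (t + 9) divides it; the quotient is t² + 5·t + 36.
The quadratic t² + 5·t + 36 has discriminant -119 < 0 and is irreducible over ℤ.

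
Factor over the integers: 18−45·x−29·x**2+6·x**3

Testing divisors of the constant over divisors of the leading coefficient, x = −3/2 is a root, giving the factor (2·x+3) and quotient 3·x**2−19·x+6.
The remaining quadratic factors as (x−6)(3·x−1).

(2·x+3)·(3·x−1)·(x−6)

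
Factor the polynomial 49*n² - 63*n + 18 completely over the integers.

Need a pair with product 49·18 = 882 and sum -63: that's -42 and -21.
Split the middle term: 49*n² - 42*n - 21*n + 18 = 7*n*(7*n - 6) - 3*(7*n - 6).

(7*n - 3)*(7*n - 6)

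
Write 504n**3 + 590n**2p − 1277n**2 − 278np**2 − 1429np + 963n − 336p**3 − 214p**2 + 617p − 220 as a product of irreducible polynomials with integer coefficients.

(7n + 8p − 5)(8n − 6p − 11)(9n + 7p − 4)

Group: 8n(63n**2 + 121np − 73n + 56p**2 − 67p + 20) + (−6p − 11)(63n**2 + 121np − 73n + 56p**2 − 67p + 20); both groups contain (63n**2 + 121np − 73n + 56p**2 − 67p + 20), so (8n − 6p − 11) is a factor with cofactor 63n**2 + 121np − 73n + 56p**2 − 67p + 20.
The cofactor groups again: 63n**2 + 121np − 73n + 56p**2 − 67p + 20 = 7n(9n + 7p − 4) + (8p − 5)(9n + 7p − 4); both groups contain (9n + 7p − 4), giving (7n + 8p − 5)(9n + 7p − 4).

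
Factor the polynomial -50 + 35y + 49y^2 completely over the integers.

Need a pair with product 49·(-50) = -2450 and sum 35: that's 70 and -35.
Split the middle term: 49y^2 + 70y - 35y - 50 = 7y(7y + 10) - 5(7y + 10).

(7y + 10)(7y - 5)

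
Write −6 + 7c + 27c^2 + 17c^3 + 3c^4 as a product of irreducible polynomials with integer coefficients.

(3c − 1)(c + 1)(c + 2)(c + 3)

Testing divisors of the constant over divisors of the leading coefficient, c = −3 is a root, giving the factor (c + 3) and quotient 3c^3 + 8c^2 + 3c − 2.
Next, c = −2 is a root, so (c + 2) divides it; the quotient is 3c^2 + 2c − 1.
The remaining quadratic factors as (c + 1)(3c − 1).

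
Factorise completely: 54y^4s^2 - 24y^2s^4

6s^2y^2(3y - 2s)(3y + 2s)

Factor out 6y^2s^2, leaving 9y^2 - 4s^2, which is a difference of two squares.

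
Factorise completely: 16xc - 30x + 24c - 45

Group as (16xc - 30x) + (24c - 45) = 2x(8c - 15) + 3(8c - 15).
Both groups share the factor (8c - 15).

(2x + 3)(8c - 15)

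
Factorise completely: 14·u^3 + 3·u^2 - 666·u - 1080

(2·u - 15)·(7·u + 12)·(u + 6)

Trying the rational-root candidates, u = -6 is a root, giving the factor (u + 6) and quotient 14·u^2 - 81·u - 180.
The remaining quadratic factors as (7·u + 12)(2·u - 15).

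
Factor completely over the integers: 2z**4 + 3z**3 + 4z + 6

(2z + 3)(z**3 + 2)

Group as (2z**4 + 4z) + (3z**3 + 6) = 2z(z**3 + 2) + 3(z**3 + 2).
Both groups share the factor (z**3 + 2).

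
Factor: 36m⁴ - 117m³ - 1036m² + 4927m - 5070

(3m - 13)(3m - 5)(4m - 13)(m + 6)

Among the possible rational roots, m = 5/3 is a root, so (3m - 5) is a factor; dividing leaves 12m³ - 19m² - 377m + 1014.
Next, m = 13/3 is a root, so (3m - 13) is a factor; dividing leaves 4m² + 11m - 78.
The remaining quadratic factors as (m + 6)(4m - 13).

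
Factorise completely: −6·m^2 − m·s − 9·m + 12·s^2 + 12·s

−(2·m + 3·s + 3)·(3·m − 4·s)

Group: −3·m·(2·m + 3·s + 3) + 4·s·(2·m + 3·s + 3); both groups contain (2·m + 3·s + 3).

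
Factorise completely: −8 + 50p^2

2(5p + 2)(5p − 2)

Pull out the common factor 2; 25p^2 − 4 is a difference of squares.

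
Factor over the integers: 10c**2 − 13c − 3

(2c − 3)(5c + 1)

Need a pair with product 10·(−3) = −30 and sum −13: that's 2 and −15.
Split the middle term: 10c**2 + 2c − 15c − 3 = 2c(5c + 1) − 3(5c + 1).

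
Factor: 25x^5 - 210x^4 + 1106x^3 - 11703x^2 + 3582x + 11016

(5x + 4)(5x - 6)(x - 9)(x^2 + x + 51)

Testing divisors of the constant over divisors of the leading coefficient, x = -4/5 is a root, giving the factor (5x + 4) and quotient 5x^4 - 46x^3 + 258x^2 - 2547x + 2754.
Continuing, x = 6/5 is a root, so (5x - 6) is a factor; dividing leaves x^3 - 8x^2 + 42x - 459.
Then x = 9 is a root, so (x - 9) divides it; the quotient is x^2 + x + 51.
The quadratic x^2 + x + 51 has discriminant -203 < 0 and is irreducible over ℤ.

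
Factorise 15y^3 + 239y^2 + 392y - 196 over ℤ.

By the rational root theorem, y = 2/5 is a root, so (5y - 2) is a factor; dividing leaves 3y^2 + 49y + 98.
The remaining quadratic factors as (3y + 7)(y + 14).

(3y + 7)(5y - 2)(y + 14)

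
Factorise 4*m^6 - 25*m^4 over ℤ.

m^4*(2*m + 5)*(2*m - 5)

Factor out m^4 first: what remains is 4*m^2 - 25.
Recognize a difference of squares with the parts 2*m and 5.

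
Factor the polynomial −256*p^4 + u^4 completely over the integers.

(u − 4*p)*(u + 4*p)*(u^2 + 16*p^2)

(u)⁴ − (4*p)⁴ = ((u)² − (4*p)²)((u)² + (4*p)²); the first factor splits again, the second (u^2 + 16*p^2) is irreducible.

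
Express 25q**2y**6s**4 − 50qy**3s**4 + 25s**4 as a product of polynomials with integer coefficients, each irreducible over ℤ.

25s**4(qy**3 − 1)**2

Factor out 25s**4 first: what remains is q**2y**6 − 2qy**3 + 1.
Recognize a perfect-square trinomial with the parts qy**3 and 1.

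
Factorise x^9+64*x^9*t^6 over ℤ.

x^9*(4*t^2+1)*(16*t^4−4*t^2+1)

Every term has a factor of x^9; factoring it out leaves 64*t^6+1.
Recognize a sum of cubes with the parts 4*t^2 and 1.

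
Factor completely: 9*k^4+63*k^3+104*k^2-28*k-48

Trying the rational-root candidates, k = -4 is a root, giving the factor (k+4) and quotient 9*k^3+27*k^2-4*k-12.
Next, k = -3 is a root, so (k+3) is a factor; dividing leaves 9*k^2-4.
The remaining quadratic factors as (3*k+2)(3*k-2).

(3*k+2)*(3*k-2)*(k+3)*(k+4)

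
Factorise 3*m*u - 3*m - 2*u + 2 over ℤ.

Group as (3*m*u - 3*m) + (-2*u + 2) = 3*m*(u - 1) - 2*(u - 1).
Both groups share the factor (u - 1).

(3*m - 2)*(u - 1)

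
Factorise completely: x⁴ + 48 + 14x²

(x² + 6)(x² + 8)

Substitute u = x² to get a quadratic in u, then factor.
x² + 8 is irreducible over ℤ (always positive, so no real roots).
x² + 6 is irreducible over ℤ (always positive, so no real roots).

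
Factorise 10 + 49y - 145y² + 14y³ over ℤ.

(2y - 1)(7y + 1)(y - 10)

Testing divisors of the constant over divisors of the leading coefficient, y = 10 is a root, so (y - 10) is a factor; dividing leaves 14y² - 5y - 1.
The remaining quadratic factors as (7y + 1)(2y - 1).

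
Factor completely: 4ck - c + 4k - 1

(4k - 1)(c + 1)

Group as (4ck - c) + (4k - 1) = c(4k - 1) + (4k - 1).
Both groups share the factor (4k - 1).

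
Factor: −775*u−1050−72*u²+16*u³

Trying the rational-root candidates, u = 10 is a root, giving the factor (u−10) and quotient 16*u²+88*u+105.
The remaining quadratic factors as (4*u+15)(4*u+7).

(4*u+15)*(4*u+7)*(u−10)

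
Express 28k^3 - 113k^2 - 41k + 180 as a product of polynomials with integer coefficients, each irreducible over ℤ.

(4k + 5)(7k - 9)(k - 4)

Among the possible rational roots, k = -5/4 is a root, so (4k + 5) is a factor; dividing leaves 7k^2 - 37k + 36.
The remaining quadratic factors as (k - 4)(7k - 9).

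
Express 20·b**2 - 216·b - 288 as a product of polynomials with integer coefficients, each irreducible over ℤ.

4·(5·b + 6)·(b - 12)

Pull out the common factor 4, then factor the remaining trinomial.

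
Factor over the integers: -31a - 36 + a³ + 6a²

(a + 1)(a + 9)(a - 4)

Trying the rational-root candidates, a = 4 is a root, giving the factor (a - 4) and quotient a² + 10a + 9.
The remaining quadratic factors as (a + 1)(a + 9).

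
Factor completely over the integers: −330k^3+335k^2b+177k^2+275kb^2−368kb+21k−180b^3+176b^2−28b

Group: 3k(−110k^2−35kb+59k+45b^2−44b+7) − 4b(−110k^2−35kb+59k+45b^2−44b+7); both groups contain (−110k^2−35kb+59k+45b^2−44b+7), so (3k−4b) is a factor with cofactor −110k^2−35kb+59k+45b^2−44b+7.
The cofactor groups again: −110k^2−35kb+59k+45b^2−44b+7 = −10k(11k+9b−7) + (5b−1)(11k+9b−7); both groups contain (11k+9b−7), giving −(10k−5b+1)(11k+9b−7).

−(3k−4b)(10k−5b+1)(11k+9b−7)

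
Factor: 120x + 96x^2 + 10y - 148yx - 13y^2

Group: -13y(y + 12x) + (8x + 10)(y + 12x); both groups contain (y + 12x).

-(13y - 8x - 10)(y + 12x)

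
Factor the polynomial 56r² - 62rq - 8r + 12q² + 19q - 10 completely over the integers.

Group: 4r(14r - 12q + 5) + (-q - 2)(14r - 12q + 5); both groups contain (14r - 12q + 5).

(14r - 12q + 5)(4r - q - 2)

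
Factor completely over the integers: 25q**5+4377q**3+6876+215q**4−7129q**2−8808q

(5q+6)(5q−3)(q−2)(q**2+10q+191)

Among the possible rational roots, q = −6/5 is a root, so (5q+6) is a factor; dividing leaves 5q**4+37q**3+831q**2−2423q+1146.
Continuing, q = 2 is a root, so (q−2) is a factor; dividing leaves 5q**3+47q**2+925q−573.
Continuing, q = 3/5 is a root, giving the factor (5q−3) and quotient q**2+10q+191.
The quadratic q**2+10q+191 has discriminant −664 < 0 and is irreducible over ℤ.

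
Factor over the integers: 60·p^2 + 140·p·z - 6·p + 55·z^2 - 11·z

(10·p + 5·z - 1)·(6·p + 11·z)

Group: 10·p·(6·p + 11·z) + (5·z - 1)·(6·p + 11·z); both groups contain (6·p + 11·z).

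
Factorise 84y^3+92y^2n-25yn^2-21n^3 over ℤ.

(2y-n)(7y+3n)(6y+7n)

Group: 2y(42y^2+67yn+21n^2) - n(42y^2+67yn+21n^2); both groups contain (42y^2+67yn+21n^2), so (2y-n) is a factor with cofactor 42y^2+67yn+21n^2.
The cofactor groups again: 42y^2+67yn+21n^2 = 7y(6y+7n) + 3n(6y+7n); both groups contain (6y+7n), giving (7y+3n)(6y+7n).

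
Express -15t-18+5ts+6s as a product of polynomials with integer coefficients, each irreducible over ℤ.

Group as (5ts-15t) + (6s-18) = 5t(s-3) + 6(s-3).
Both groups share the factor (s-3).

(5t+6)(s-3)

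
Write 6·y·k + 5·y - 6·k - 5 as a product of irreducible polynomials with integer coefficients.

(6·k + 5)·(y - 1)

Group as (6·y·k + 5·y) + (-6·k - 5) = y·(6·k + 5) - (6·k + 5).
Both groups share the factor (6·k + 5).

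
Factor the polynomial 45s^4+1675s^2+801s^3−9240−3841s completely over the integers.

(3s+7)(3s+8)(5s−11)(s+15)

By the rational root theorem, s = −15 is a root, so (s+15) is a factor; dividing leaves 45s^3+126s^2−215s−616.
Continuing, s = −8/3 is a root, giving the factor (3s+8) and quotient 15s^2+2s−77.
The remaining quadratic factors as (3s+7)(5s−11).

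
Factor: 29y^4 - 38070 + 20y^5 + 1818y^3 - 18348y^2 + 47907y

(4y - 15)(5y - 9)(y - 2)(y^2 + 9y + 141)

Among the possible rational roots, y = 15/4 is a root, so (4y - 15) is a factor; dividing leaves 5y^4 + 26y^3 + 552y^2 - 2517y + 2538.
Next, y = 2 is a root, giving the factor (y - 2) and quotient 5y^3 + 36y^2 + 624y - 1269.
Then y = 9/5 is a root, giving the factor (5y - 9) and quotient y^2 + 9y + 141.
The quadratic y^2 + 9y + 141 has discriminant -483 < 0 and is irreducible over ℤ.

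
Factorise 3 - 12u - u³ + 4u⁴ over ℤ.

Group as (4u⁴ - 12u) + (-u³ + 3) = 4u(u³ - 3) - (u³ - 3).
Both groups share the factor (u³ - 3).

(4u - 1)(u³ - 3)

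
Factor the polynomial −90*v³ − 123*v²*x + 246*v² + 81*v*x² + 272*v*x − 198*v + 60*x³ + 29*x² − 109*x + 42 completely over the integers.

Group: 5*v*(−18*v² − 39*v*x + 24*v − 15*x² + 19*x − 6) + (−4*x − 7)*(−18*v² − 39*v*x + 24*v − 15*x² + 19*x − 6); both groups contain (−18*v² − 39*v*x + 24*v − 15*x² + 19*x − 6), so (5*v − 4*x − 7) is a factor with cofactor −18*v² − 39*v*x + 24*v − 15*x² + 19*x − 6.
The cofactor groups again: −18*v² − 39*v*x + 24*v − 15*x² + 19*x − 6 = −3*v*(6*v + 3*x − 2) + (−5*x + 3)*(6*v + 3*x − 2); both groups contain (6*v + 3*x − 2), giving −(3*v + 5*x − 3)*(6*v + 3*x − 2).

−(3*v + 5*x − 3)*(5*v − 4*x − 7)*(6*v + 3*x − 2)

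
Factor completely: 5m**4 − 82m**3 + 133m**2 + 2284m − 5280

By the rational root theorem, m = 12/5 is a root, so (5m − 12) is a factor; dividing leaves m**3 − 14m**2 − 7m + 440.
Continuing, m = −5 is a root, so (m + 5) divides it; the quotient is m**2 − 19m + 88.
The remaining quadratic factors as (m − 8)(m − 11).

(5m − 12)(m + 5)(m − 11)(m − 8)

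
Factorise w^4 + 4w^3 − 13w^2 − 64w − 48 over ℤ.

Testing divisors of the constant over divisors of the leading coefficient, w = 4 is a root, so (w − 4) divides it; the quotient is w^3 + 8w^2 + 19w + 12.
Next, w = −1 is a root, so (w + 1) divides it; the quotient is w^2 + 7w + 12.
The remaining quadratic factors as (w + 4)(w + 3).

(w + 1)(w + 3)(w + 4)(w − 4)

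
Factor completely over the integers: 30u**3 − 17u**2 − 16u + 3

(5u + 3)(6u − 1)(u − 1)

By the rational root theorem, u = 1 is a root, so (u − 1) is a factor; dividing leaves 30u**2 + 13u − 3.
The remaining quadratic factors as (5u + 3)(6u − 1).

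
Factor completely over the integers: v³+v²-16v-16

Among the possible rational roots, v = -1 is a root, so (v+1) divides it; the quotient is v²-16.
The remaining quadratic factors as (v+4)(v-4).

(v+1)(v+4)(v-4)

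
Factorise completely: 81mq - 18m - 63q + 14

Group as (81mq - 18m) + (-63q + 14) = 9m(9q - 2) - 7(9q - 2).
Both groups share the factor (9q - 2).

(9m - 7)(9q - 2)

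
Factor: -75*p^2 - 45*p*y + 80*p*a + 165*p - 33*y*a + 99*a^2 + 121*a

-(5*p + 3*y - 9*a - 11)*(15*p + 11*a)

Group: -5*p*(15*p + 11*a) + (-3*y + 9*a + 11)*(15*p + 11*a); both groups contain (15*p + 11*a).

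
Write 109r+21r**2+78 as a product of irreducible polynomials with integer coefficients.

Need a pair with product 21·78 = 1638 and sum 109: that's 91 and 18.
Split the middle term: 21r**2+91r + 18r+78 = 7r(3r+13) + 6(3r+13).

(3r+13)(7r+6)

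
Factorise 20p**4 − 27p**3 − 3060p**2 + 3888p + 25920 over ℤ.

(4p − 15)(5p + 12)(p + 12)(p − 12)

Trying the rational-root candidates, p = −12/5 is a root, so (5p + 12) is a factor; dividing leaves 4p**3 − 15p**2 − 576p + 2160.
Next, p = −12 is a root, so (p + 12) is a factor; dividing leaves 4p**2 − 63p + 180.
The remaining quadratic factors as (4p − 15)(p − 12).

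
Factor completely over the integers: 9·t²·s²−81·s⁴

9·s²·(t−3·s)·(t+3·s)

Pull out the common factor 9·s²; t²−9·s² is a difference of squares.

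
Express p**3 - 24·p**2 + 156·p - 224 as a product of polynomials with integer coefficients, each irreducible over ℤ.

Among the possible rational roots, p = 2 is a root, so (p - 2) is a factor; dividing leaves p**2 - 22·p + 112.
The remaining quadratic factors as (p - 14)(p - 8).

(p - 14)·(p - 2)·(p - 8)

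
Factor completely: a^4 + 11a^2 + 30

Substitute u = a^2 to get a quadratic in u, then factor.
a^2 + 5 is irreducible over ℤ (always positive, so no real roots).
a^2 + 6 is irreducible over ℤ (always positive, so no real roots).

(a^2 + 5)(a^2 + 6)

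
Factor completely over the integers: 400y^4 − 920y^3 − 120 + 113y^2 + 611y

(4y + 3)(4y − 5)(5y − 1)(5y − 8)

By the rational root theorem, y = 1/5 is a root, so (5y − 1) divides it; the quotient is 80y^3 − 168y^2 − 11y + 120.
Next, y = −3/4 is a root, so (4y + 3) is a factor; dividing leaves 20y^2 − 57y + 40.
The remaining quadratic factors as (5y − 8)(4y − 5).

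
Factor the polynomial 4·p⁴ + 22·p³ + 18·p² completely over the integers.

2·p²·(2·p + 9)·(p + 1)

Pull out the common factor 2·p², then factor the remaining trinomial.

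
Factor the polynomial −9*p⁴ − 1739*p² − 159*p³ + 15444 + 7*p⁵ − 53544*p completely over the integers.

By the rational root theorem, p = 2/7 is a root, giving the factor (7*p − 2) and quotient p⁴ − p³ − 23*p² − 255*p − 7722.
Next, p = −9 is a root, so (p + 9) is a factor; dividing leaves p³ − 10*p² + 67*p − 858.
Continuing, p = 11 is a root, so (p − 11) is a factor; dividing leaves p² + p + 78.
The quadratic p² + p + 78 has discriminant −311 < 0 and is irreducible over ℤ.

(7*p − 2)*(p + 9)*(p − 11)*(p² + p + 78)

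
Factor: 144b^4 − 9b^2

Factor out 9b^2, leaving 16b^2 − 1, which is a difference of two squares.

9b^2(4b + 1)(4b − 1)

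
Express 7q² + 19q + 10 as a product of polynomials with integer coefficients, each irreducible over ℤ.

(7q + 5)(q + 2)

Need a pair with product 7·10 = 70 and sum 19: that's 5 and 14.
Split the middle term: 7q² + 5q + 14q + 10 = q(7q + 5) + 2(7q + 5).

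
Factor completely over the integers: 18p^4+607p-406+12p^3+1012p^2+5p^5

(5p-2)(p+1)(p+7)(p^2-4p+29)

Testing divisors of the constant over divisors of the leading coefficient, p = -1 is a root, so (p+1) divides it; the quotient is 5p^4+13p^3-p^2+1013p-406.
Next, p = 2/5 is a root, so (5p-2) divides it; the quotient is p^3+3p^2+p+203.
Next, p = -7 is a root, so (p+7) divides it; the quotient is p^2-4p+29.
The quadratic p^2-4p+29 has discriminant -100 < 0 and is irreducible over ℤ.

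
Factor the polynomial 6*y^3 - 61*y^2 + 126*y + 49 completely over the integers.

(2*y - 7)*(3*y + 1)*(y - 7)

By the rational root theorem, y = -1/3 is a root, giving the factor (3*y + 1) and quotient 2*y^2 - 21*y + 49.
The remaining quadratic factors as (2*y - 7)(y - 7).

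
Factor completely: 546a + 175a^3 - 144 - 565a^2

(5a - 6)(5a - 8)(7a - 3)

Among the possible rational roots, a = 8/5 is a root, so (5a - 8) divides it; the quotient is 35a^2 - 57a + 18.
The remaining quadratic factors as (5a - 6)(7a - 3).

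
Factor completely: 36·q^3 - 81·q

9·q·(2·q + 3)·(2·q - 3)

Factor out 9·q, leaving 4·q^2 - 9, which is a difference of two squares.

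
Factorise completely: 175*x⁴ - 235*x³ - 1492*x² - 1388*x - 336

(5*x + 2)*(5*x + 7)*(7*x + 6)*(x - 4)

By the rational root theorem, x = -7/5 is a root, giving the factor (5*x + 7) and quotient 35*x³ - 96*x² - 164*x - 48.
Next, x = -6/7 is a root, so (7*x + 6) is a factor; dividing leaves 5*x² - 18*x - 8.
The remaining quadratic factors as (x - 4)(5*x + 2).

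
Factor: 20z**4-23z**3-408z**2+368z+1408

(4z-11)(5z+8)(z+4)(z-4)

Among the possible rational roots, z = -8/5 is a root, so (5z+8) divides it; the quotient is 4z**3-11z**2-64z+176.
Next, z = 11/4 is a root, giving the factor (4z-11) and quotient z**2-16.
The remaining quadratic factors as (z-4)(z+4).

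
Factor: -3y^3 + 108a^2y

3y(6a + y)(6a - y)

Factor out 3y, leaving 36a^2 - y^2, which is a difference of two squares.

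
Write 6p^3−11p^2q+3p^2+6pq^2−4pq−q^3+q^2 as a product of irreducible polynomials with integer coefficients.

(2p−q+1)(3p−q)(p−q)

Group: p(6p^2−5pq+3p+q^2−q) − q(6p^2−5pq+3p+q^2−q); both groups contain (6p^2−5pq+3p+q^2−q), so (p−q) is a factor with cofactor 6p^2−5pq+3p+q^2−q.
The cofactor groups again: 6p^2−5pq+3p+q^2−q = 3p(2p−q+1) − q(2p−q+1); both groups contain (2p−q+1), giving (3p−q)(2p−q+1).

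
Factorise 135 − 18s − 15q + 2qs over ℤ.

Group as (2qs − 15q) + (−18s + 135) = q(2s − 15) − 9(2s − 15).
Both groups share the factor (2s − 15).

(2s − 15)(q − 9)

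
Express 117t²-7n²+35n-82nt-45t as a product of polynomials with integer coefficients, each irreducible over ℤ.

Group: -7n(n+13t-5) + 9t(n+13t-5); both groups contain (n+13t-5).

-(7n-9t)(n+13t-5)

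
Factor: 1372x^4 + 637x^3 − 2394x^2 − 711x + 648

Among the possible rational roots, x = 3/7 is a root, so (7x − 3) divides it; the quotient is 196x^3 + 175x^2 − 267x − 216.
Then x = 8/7 is a root, so (7x − 8) is a factor; dividing leaves 28x^2 + 57x + 27.
The remaining quadratic factors as (4x + 3)(7x + 9).

(4x + 3)(7x + 9)(7x − 3)(7x − 8)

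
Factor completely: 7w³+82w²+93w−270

Testing divisors of the constant over divisors of the leading coefficient, w = −3 is a root, so (w+3) divides it; the quotient is 7w²+61w−90.
The remaining quadratic factors as (w+10)(7w−9).

(7w−9)(w+10)(w+3)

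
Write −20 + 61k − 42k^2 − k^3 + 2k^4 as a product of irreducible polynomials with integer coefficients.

Testing divisors of the constant over divisors of the leading coefficient, k = 1/2 is a root, so (2k − 1) divides it; the quotient is k^3 − 21k + 20.
Next, k = −5 is a root, so (k + 5) divides it; the quotient is k^2 − 5k + 4.
The remaining quadratic factors as (k − 4)(k − 1).

(2k − 1)(k + 5)(k − 1)(k − 4)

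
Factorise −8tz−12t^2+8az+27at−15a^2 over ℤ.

Group: −15a(a−t) + (12t+8z)(a−t); both groups contain (a−t).

−(15a−12t−8z)(a−t)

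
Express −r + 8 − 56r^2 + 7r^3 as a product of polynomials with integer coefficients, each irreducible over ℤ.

(r − 8)(7r^2 − 1)

Group as (7r^3 − r) + (−56r^2 + 8) = r(7r^2 − 1) − 8(7r^2 − 1).
Both groups share the factor (7r^2 − 1).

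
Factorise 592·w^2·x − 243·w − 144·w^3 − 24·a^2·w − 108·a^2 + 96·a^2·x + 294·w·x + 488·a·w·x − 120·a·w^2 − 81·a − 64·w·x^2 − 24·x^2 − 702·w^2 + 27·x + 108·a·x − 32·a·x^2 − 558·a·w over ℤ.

−(2·w − 8·x + 9)·(3·a + 9·w − x)·(4·a + 8·w + 3)

Group: 2·w·(−12·a^2 − 60·a·w + 4·a·x − 9·a − 72·w^2 + 8·w·x − 27·w + 3·x) + (−8·x + 9)·(−12·a^2 − 60·a·w + 4·a·x − 9·a − 72·w^2 + 8·w·x − 27·w + 3·x); both groups contain (−12·a^2 − 60·a·w + 4·a·x − 9·a − 72·w^2 + 8·w·x − 27·w + 3·x), so (2·w − 8·x + 9) is a factor with cofactor −12·a^2 − 60·a·w + 4·a·x − 9·a − 72·w^2 + 8·w·x − 27·w + 3·x.
The cofactor groups again: −12·a^2 − 60·a·w + 4·a·x − 9·a − 72·w^2 + 8·w·x − 27·w + 3·x = −3·a·(4·a + 8·w + 3) + (−9·w + x)·(4·a + 8·w + 3); both groups contain (4·a + 8·w + 3), giving −(3·a + 9·w − x)·(4·a + 8·w + 3).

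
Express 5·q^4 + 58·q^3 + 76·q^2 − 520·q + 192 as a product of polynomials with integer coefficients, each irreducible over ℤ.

(5·q − 2)·(q + 6)·(q + 8)·(q − 2)

Among the possible rational roots, q = −6 is a root, so (q + 6) is a factor; dividing leaves 5·q^3 + 28·q^2 − 92·q + 32.
Continuing, q = −8 is a root, so (q + 8) divides it; the quotient is 5·q^2 − 12·q + 4.
The remaining quadratic factors as (q − 2)(5·q − 2).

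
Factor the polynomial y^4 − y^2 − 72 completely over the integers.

(y + 3)(y − 3)(y^2 + 8)

Substitute u = y^2 to get a quadratic in u, then factor.
y^2 − 9 is a difference of squares.
y^2 + 8 is irreducible over ℤ (always positive, so no real roots).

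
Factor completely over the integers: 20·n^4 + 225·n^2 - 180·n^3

5·n^2·(2·n - 15)·(2·n - 3)

Pull out the common factor 5·n^2, then factor the remaining trinomial.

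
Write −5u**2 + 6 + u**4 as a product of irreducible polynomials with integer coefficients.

Substitute w = u**2 to get a quadratic in w, then factor.
u**2 − 3 is irreducible over ℤ (3 is not a perfect square).
u**2 − 2 is irreducible over ℤ (2 is not a perfect square).

(u**2 − 2)(u**2 − 3)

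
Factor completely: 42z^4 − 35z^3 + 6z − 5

(6z − 5)(7z^3 + 1)

Group as (42z^4 + 6z) + (−35z^3 − 5) = 6z(7z^3 + 1) − 5(7z^3 + 1).
Both groups share the factor (7z^3 + 1).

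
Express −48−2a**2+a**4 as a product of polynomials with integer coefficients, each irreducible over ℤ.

Substitute u = a**2 to get a quadratic in u, then factor.
a**2+6 is irreducible over ℤ (always positive, so no real roots).
a**2−8 is irreducible over ℤ (8 is not a perfect square).

(a**2+6)(a**2−8)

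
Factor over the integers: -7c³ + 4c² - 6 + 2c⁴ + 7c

(2c - 3)(c + 1)(c - 1)(c - 2)

Testing divisors of the constant over divisors of the leading coefficient, c = -1 is a root, so (c + 1) divides it; the quotient is 2c³ - 9c² + 13c - 6.
Next, c = 3/2 is a root, giving the factor (2c - 3) and quotient c² - 3c + 2.
The remaining quadratic factors as (c - 1)(c - 2).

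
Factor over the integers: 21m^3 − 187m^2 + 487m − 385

(3m − 7)(7m − 11)(m − 5)

Trying the rational-root candidates, m = 7/3 is a root, so (3m − 7) is a factor; dividing leaves 7m^2 − 46m + 55.
The remaining quadratic factors as (7m − 11)(m − 5).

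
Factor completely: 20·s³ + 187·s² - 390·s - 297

(4·s - 9)·(5·s + 3)·(s + 11)

By the rational root theorem, s = -11 is a root, so (s + 11) divides it; the quotient is 20·s² - 33·s - 27.
The remaining quadratic factors as (5·s + 3)(4·s - 9).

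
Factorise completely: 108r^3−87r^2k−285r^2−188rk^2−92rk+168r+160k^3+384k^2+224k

Group: 9r(12r^2+rk−21r−20k^2−28k) + (−8k−8)(12r^2+rk−21r−20k^2−28k); both groups contain (12r^2+rk−21r−20k^2−28k), so (9r−8k−8) is a factor with cofactor 12r^2+rk−21r−20k^2−28k.
The cofactor groups again: 12r^2+rk−21r−20k^2−28k = 4r(3r+4k) + (−5k−7)(3r+4k); both groups contain (3r+4k), giving (4r−5k−7)(3r+4k).

(4r−5k−7)(9r−8k−8)(3r+4k)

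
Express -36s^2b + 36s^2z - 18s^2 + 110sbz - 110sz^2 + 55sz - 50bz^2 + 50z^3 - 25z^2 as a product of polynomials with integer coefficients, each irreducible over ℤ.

-(2b - 2z + 1)(2s - 5z)(9s - 5z)

Group: 9s(-4sb + 4sz - 2s + 10bz - 10z^2 + 5z) - 5z(-4sb + 4sz - 2s + 10bz - 10z^2 + 5z); both groups contain (-4sb + 4sz - 2s + 10bz - 10z^2 + 5z), so (9s - 5z) is a factor with cofactor -4sb + 4sz - 2s + 10bz - 10z^2 + 5z.
The cofactor groups again: -4sb + 4sz - 2s + 10bz - 10z^2 + 5z = -2b(2s - 5z) + (2z - 1)(2s - 5z); both groups contain (2s - 5z), giving -(2b - 2z + 1)(2s - 5z).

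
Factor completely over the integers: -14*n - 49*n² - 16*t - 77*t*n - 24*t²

-(3*t + 7*n + 2)*(8*t + 7*n)

Group: -8*t*(3*t + 7*n + 2) - 7*n*(3*t + 7*n + 2); both groups contain (3*t + 7*n + 2).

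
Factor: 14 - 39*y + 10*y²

Need a pair with product 10·14 = 140 and sum -39: that's -35 and -4.
Split the middle term: 10*y² - 35*y - 4*y + 14 = 5*y*(2*y - 7) - 2*(2*y - 7).

(2*y - 7)*(5*y - 2)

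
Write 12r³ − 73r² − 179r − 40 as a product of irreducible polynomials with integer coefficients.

(3r + 5)(4r + 1)(r − 8)

By the rational root theorem, r = −5/3 is a root, so (3r + 5) divides it; the quotient is 4r² − 31r − 8.
The remaining quadratic factors as (4r + 1)(r − 8).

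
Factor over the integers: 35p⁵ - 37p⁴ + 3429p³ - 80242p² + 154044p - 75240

Among the possible rational roots, p = 6/7 is a root, so (7p - 6) divides it; the quotient is 5p⁴ - p³ + 489p² - 11044p + 12540.
Continuing, p = 10 is a root, so (p - 10) is a factor; dividing leaves 5p³ + 49p² + 979p - 1254.
Then p = 6/5 is a root, so (5p - 6) divides it; the quotient is p² + 11p + 209.
The quadratic p² + 11p + 209 has discriminant -715 < 0 and is irreducible over ℤ.

(5p - 6)(7p - 6)(p - 10)(p² + 11p + 209)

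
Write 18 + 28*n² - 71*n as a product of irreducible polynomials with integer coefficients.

Need a pair with product 28·18 = 504 and sum -71: that's -8 and -63.
Split the middle term: 28*n² - 8*n - 63*n + 18 = 4*n*(7*n - 2) - 9*(7*n - 2).

(4*n - 9)*(7*n - 2)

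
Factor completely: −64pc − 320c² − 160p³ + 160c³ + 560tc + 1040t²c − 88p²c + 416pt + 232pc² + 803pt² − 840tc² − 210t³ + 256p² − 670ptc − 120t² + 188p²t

Group: 5p(−32p² − 52pt + 8pc + 15t² − 70tc + 40c²) + (−14t + 4c − 8)(−32p² − 52pt + 8pc + 15t² − 70tc + 40c²); both groups contain (−32p² − 52pt + 8pc + 15t² − 70tc + 40c²), so (5p − 14t + 4c − 8) is a factor with cofactor −32p² − 52pt + 8pc + 15t² − 70tc + 40c².
The cofactor groups again: −32p² − 52pt + 8pc + 15t² − 70tc + 40c² = −4p(8p + 15t − 10c) + (t − 4c)(8p + 15t − 10c); both groups contain (8p + 15t − 10c), giving −(4p − t + 4c)(8p + 15t − 10c).

−(8p + 15t − 10c)(4p − t + 4c)(5p − 14t + 4c − 8)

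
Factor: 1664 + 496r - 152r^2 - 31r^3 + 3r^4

Testing divisors of the constant over divisors of the leading coefficient, r = 13 is a root, giving the factor (r - 13) and quotient 3r^3 + 8r^2 - 48r - 128.
Continuing, r = -4 is a root, so (r + 4) divides it; the quotient is 3r^2 - 4r - 32.
The remaining quadratic factors as (r - 4)(3r + 8).

(3r + 8)(r + 4)(r - 13)(r - 4)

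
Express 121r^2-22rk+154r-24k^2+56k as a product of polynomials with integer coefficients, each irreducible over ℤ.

Group: 11r(11r-6k+14) + 4k(11r-6k+14); both groups contain (11r-6k+14).

(11r-6k+14)(11r+4k)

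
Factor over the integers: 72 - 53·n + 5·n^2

Need a pair with product 5·72 = 360 and sum -53: that's -45 and -8.
Split the middle term: 5·n^2 - 45·n - 8·n + 72 = 5·n·(n - 9) - 8·(n - 9).

(5·n - 8)·(n - 9)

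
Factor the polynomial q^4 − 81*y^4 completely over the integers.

(q)⁴ − (3*y)⁴ = ((q)² − (3*y)²)((q)² + (3*y)²); the first factor splits again, the second (q^2 + 9*y^2) is irreducible.

(q + 3*y)*(q − 3*y)*(q^2 + 9*y^2)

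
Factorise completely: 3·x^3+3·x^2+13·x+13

Group as (3·x^3+13·x) + (3·x^2+13) = x·(3·x^2+13) + (3·x^2+13).
Both groups share the factor (3·x^2+13).

(x+1)·(3·x^2+13)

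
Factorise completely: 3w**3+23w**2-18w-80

(3w+5)(w+8)(w-2)

Trying the rational-root candidates, w = -8 is a root, so (w+8) is a factor; dividing leaves 3w**2-w-10.
The remaining quadratic factors as (w-2)(3w+5).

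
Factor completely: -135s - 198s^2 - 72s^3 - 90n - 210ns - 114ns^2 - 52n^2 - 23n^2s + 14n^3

Group: n(14n^2 + 33ns + 18n + 18s^2 + 27s) + (-4s - 5)(14n^2 + 33ns + 18n + 18s^2 + 27s); both groups contain (14n^2 + 33ns + 18n + 18s^2 + 27s), so (n - 4s - 5) is a factor with cofactor 14n^2 + 33ns + 18n + 18s^2 + 27s.
The cofactor groups again: 14n^2 + 33ns + 18n + 18s^2 + 27s = 7n(2n + 3s) + (6s + 9)(2n + 3s); both groups contain (2n + 3s), giving (7n + 6s + 9)(2n + 3s).

(2n + 3s)(7n + 6s + 9)(n - 4s - 5)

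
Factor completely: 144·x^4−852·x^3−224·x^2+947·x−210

Among the possible rational roots, x = 1/4 is a root, so (4·x−1) divides it; the quotient is 36·x^3−204·x^2−107·x+210.
Then x = 5/6 is a root, so (6·x−5) divides it; the quotient is 6·x^2−29·x−42.
The remaining quadratic factors as (6·x+7)(x−6).

(4·x−1)·(6·x+7)·(6·x−5)·(x−6)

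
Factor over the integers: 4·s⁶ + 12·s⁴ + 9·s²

s²·(2·s² + 3)²

Factor out s² first: what remains is 4·s⁴ + 12·s² + 9.
Recognize a perfect-square trinomial with the parts 3 and 2·s².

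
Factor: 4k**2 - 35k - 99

Need a pair with product 4·(-99) = -396 and sum -35: that's -44 and 9.
Split the middle term: 4k**2 - 44k + 9k - 99 = 4k(k - 11) + 9(k - 11).

(4k + 9)(k - 11)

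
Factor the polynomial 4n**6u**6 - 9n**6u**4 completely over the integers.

n**6u**4(2u + 3)(2u - 3)

Factor out n**6u**4 first: what remains is 4u**2 - 9.
Recognize a difference of squares with the parts 2u and 3.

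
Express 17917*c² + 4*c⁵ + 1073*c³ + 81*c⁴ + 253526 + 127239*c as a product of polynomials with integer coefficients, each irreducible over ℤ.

Testing divisors of the constant over divisors of the leading coefficient, c = −13/4 is a root, so (4*c + 13) is a factor; dividing leaves c⁴ + 17*c³ + 213*c² + 3787*c + 19502.
Next, c = −14 is a root, so (c + 14) is a factor; dividing leaves c³ + 3*c² + 171*c + 1393.
Next, c = −7 is a root, so (c + 7) is a factor; dividing leaves c² − 4*c + 199.
The quadratic c² − 4*c + 199 has discriminant −780 < 0 and is irreducible over ℤ.

(4*c + 13)*(c + 14)*(c + 7)*(c² − 4*c + 199)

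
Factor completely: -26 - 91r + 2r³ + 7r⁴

Group as (7r⁴ - 91r) + (2r³ - 26) = 7r(r³ - 13) + 2(r³ - 13).
Both groups share the factor (r³ - 13).

(7r + 2)(r³ - 13)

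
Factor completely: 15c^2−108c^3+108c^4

3c^2(6c−1)(6c−5)

Pull out the common factor 3c^2, then factor the remaining trinomial.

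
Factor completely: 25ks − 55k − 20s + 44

Group as (25ks − 55k) + (−20s + 44) = 5k(5s − 11) − 4(5s − 11).
Both groups share the factor (5s − 11).

(5k − 4)(5s − 11)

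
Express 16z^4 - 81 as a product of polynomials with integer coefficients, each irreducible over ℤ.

Write as (4z^2)² − (9)², then factor 4z^2 - 9 once more.

(2z + 3)(2z - 3)(4z^2 + 9)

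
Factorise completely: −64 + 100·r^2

Factor out 4, leaving 25·r^2 − 16, which is a difference of two squares.

4·(5·r + 4)·(5·r − 4)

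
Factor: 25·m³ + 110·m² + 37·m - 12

Among the possible rational roots, m = -3/5 is a root, giving the factor (5·m + 3) and quotient 5·m² + 19·m - 4.
The remaining quadratic factors as (m + 4)(5·m - 1).

(5·m + 3)·(5·m - 1)·(m + 4)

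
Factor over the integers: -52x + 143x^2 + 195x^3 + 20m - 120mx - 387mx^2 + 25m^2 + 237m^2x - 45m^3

-(5m - 13x)(9m - 15x + 4)(m - x - 1)

Group: 5m(-9m^2 + 24mx + 5m - 15x^2 - 11x + 4) - 13x(-9m^2 + 24mx + 5m - 15x^2 - 11x + 4); both groups contain (-9m^2 + 24mx + 5m - 15x^2 - 11x + 4), so (5m - 13x) is a factor with cofactor -9m^2 + 24mx + 5m - 15x^2 - 11x + 4.
The cofactor groups again: -9m^2 + 24mx + 5m - 15x^2 - 11x + 4 = -m(9m - 15x + 4) + (x + 1)(9m - 15x + 4); both groups contain (9m - 15x + 4), giving -(m - x - 1)(9m - 15x + 4).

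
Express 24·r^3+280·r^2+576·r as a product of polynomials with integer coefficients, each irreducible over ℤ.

Pull out the common factor 8·r, then factor the remaining trinomial.

8·r·(3·r+8)·(r+9)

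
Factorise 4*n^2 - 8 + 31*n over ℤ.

Need a pair with product 4·(-8) = -32 and sum 31: that's -1 and 32.
Split the middle term: 4*n^2 - n + 32*n - 8 = n*(4*n - 1) + 8*(4*n - 1).

(4*n - 1)*(n + 8)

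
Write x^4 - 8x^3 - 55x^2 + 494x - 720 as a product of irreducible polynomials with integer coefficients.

(x + 8)(x - 2)(x - 5)(x - 9)

Trying the rational-root candidates, x = 9 is a root, so (x - 9) is a factor; dividing leaves x^3 + x^2 - 46x + 80.
Then x = 5 is a root, so (x - 5) is a factor; dividing leaves x^2 + 6x - 16.
The remaining quadratic factors as (x - 2)(x + 8).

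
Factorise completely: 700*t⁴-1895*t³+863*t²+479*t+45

By the rational root theorem, t = 9/5 is a root, giving the factor (5*t-9) and quotient 140*t³-127*t²-56*t-5.
Continuing, t = -1/7 is a root, so (7*t+1) is a factor; dividing leaves 20*t²-21*t-5.
The remaining quadratic factors as (5*t+1)(4*t-5).

(4*t-5)*(5*t+1)*(5*t-9)*(7*t+1)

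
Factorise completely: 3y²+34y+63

(3y+7)(y+9)

Need a pair with product 3·63 = 189 and sum 34: that's 27 and 7.
Split the middle term: 3y²+27y + 7y+63 = 3y(y+9) + 7(y+9).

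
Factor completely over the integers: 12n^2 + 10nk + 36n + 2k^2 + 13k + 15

Group: 6n(2n + k + 5) + (2k + 3)(2n + k + 5); both groups contain (2n + k + 5).

(6n + 2k + 3)(2n + k + 5)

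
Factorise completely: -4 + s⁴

(s² + 2)*(s² - 2)

Substitute u = s² to get a quadratic in u, then factor.
s² + 2 is irreducible over ℤ (always positive, so no real roots).
s² - 2 is irreducible over ℤ (2 is not a perfect square).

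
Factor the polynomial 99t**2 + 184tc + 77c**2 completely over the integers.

Group: 11t(9t + 11c) + 7c(9t + 11c); both groups contain (9t + 11c).

(9t + 11c)(11t + 7c)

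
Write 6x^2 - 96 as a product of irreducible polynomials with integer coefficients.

Factor out 6, leaving x^2 - 16, which is a difference of two squares.

6(x + 4)(x - 4)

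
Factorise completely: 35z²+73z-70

(5z+14)(7z-5)

Need a pair with product 35·(-70) = -2450 and sum 73: that's -25 and 98.
Split the middle term: 35z²-25z + 98z-70 = 5z(7z-5) + 14(7z-5).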